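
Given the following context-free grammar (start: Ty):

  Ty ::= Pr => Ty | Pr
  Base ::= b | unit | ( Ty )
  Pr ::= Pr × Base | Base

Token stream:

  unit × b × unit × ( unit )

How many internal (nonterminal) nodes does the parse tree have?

[Ty [Pr [Pr [Pr [Pr [Base unit]] × [Base b]] × [Base unit]] × [Base ( [Ty [Pr [Base unit]]] )]]]

12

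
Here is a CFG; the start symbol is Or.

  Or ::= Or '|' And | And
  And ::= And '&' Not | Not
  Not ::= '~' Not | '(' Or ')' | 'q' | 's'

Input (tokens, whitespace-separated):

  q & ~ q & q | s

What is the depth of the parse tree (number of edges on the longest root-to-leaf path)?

6

[Or [Or [And [And [And [Not q]] & [Not ~ [Not q]]] & [Not q]]] | [And [Not s]]]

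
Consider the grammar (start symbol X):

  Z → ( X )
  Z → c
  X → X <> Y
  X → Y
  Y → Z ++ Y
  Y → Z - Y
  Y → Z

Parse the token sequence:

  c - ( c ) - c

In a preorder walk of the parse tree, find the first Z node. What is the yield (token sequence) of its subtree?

[X [Y [Z c] - [Y [Z ( [X [Y [Z c]]] )] - [Y [Z c]]]]]

c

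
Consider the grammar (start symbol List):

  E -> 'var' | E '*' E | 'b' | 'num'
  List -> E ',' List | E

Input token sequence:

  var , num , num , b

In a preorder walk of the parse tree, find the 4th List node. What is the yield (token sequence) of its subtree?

[List [E var] , [List [E num] , [List [E num] , [List [E b]]]]]

b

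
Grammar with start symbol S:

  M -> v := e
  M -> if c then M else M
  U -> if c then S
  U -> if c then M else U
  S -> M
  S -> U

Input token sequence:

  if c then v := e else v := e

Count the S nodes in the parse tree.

[S [M if c then [M v := e] else [M v := e]]]

1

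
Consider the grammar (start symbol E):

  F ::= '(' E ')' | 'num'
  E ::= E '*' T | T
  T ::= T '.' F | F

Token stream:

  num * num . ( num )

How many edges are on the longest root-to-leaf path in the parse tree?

[E [E [T [F num]]] * [T [T [F num]] . [F ( [E [T [F num]]] )]]]

6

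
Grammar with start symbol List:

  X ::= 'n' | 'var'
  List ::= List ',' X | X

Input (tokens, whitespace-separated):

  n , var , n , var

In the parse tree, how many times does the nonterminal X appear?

[List [List [List [List [X n]] , [X var]] , [X n]] , [X var]]

4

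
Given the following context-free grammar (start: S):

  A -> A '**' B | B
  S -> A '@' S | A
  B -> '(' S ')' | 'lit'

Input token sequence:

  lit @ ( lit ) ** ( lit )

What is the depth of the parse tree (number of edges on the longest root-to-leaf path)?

8

[S [A [B lit]] @ [S [A [A [B ( [S [A [B lit]]] )]] ** [B ( [S [A [B lit]]] )]]]]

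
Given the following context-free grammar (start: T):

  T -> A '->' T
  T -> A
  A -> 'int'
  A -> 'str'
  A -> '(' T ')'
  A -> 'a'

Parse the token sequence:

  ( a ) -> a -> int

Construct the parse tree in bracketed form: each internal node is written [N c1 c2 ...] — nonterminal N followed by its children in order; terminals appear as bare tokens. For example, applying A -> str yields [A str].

T
A -> T
( T ) -> T
( A ) -> T
( a ) -> T
( a ) -> A -> T
( a ) -> a -> T
( a ) -> a -> A
( a ) -> a -> int

[T [A ( [T [A a]] )] -> [T [A a] -> [T [A int]]]]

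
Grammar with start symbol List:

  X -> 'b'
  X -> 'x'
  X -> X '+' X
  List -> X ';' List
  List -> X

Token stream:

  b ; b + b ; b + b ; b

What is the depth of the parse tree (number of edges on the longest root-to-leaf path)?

[List [X b] ; [List [X [X b] + [X b]] ; [List [X [X b] + [X b]] ; [List [X b]]]]]

5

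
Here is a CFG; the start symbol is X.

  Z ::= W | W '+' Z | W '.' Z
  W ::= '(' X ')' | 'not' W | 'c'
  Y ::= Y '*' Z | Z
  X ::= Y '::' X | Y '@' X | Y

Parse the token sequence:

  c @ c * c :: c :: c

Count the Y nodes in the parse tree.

5

[X [Y [Z [W c]]] @ [X [Y [Y [Z [W c]]] * [Z [W c]]] :: [X [Y [Z [W c]]] :: [X [Y [Z [W c]]]]]]]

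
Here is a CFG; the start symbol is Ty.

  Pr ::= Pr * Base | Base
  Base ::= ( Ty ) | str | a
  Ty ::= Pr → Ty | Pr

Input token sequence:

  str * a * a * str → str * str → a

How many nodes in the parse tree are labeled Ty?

3

[Ty [Pr [Pr [Pr [Pr [Base str]] * [Base a]] * [Base a]] * [Base str]] → [Ty [Pr [Pr [Base str]] * [Base str]] → [Ty [Pr [Base a]]]]]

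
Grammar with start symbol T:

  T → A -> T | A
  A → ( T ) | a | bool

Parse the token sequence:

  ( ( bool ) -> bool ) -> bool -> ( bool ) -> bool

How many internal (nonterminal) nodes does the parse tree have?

16

[T [A ( [T [A ( [T [A bool]] )] -> [T [A bool]]] )] -> [T [A bool] -> [T [A ( [T [A bool]] )] -> [T [A bool]]]]]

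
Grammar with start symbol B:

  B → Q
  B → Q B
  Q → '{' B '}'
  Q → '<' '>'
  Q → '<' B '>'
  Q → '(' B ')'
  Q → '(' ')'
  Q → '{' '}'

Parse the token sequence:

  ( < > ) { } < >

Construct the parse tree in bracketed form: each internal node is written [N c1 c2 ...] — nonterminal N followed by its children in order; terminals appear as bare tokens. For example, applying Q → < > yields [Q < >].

B
Q B
( B ) B
( Q ) B
( < > ) B
( < > ) Q B
( < > ) { } B
( < > ) { } Q
( < > ) { } < >

[B [Q ( [B [Q < >]] )] [B [Q { }] [B [Q < >]]]]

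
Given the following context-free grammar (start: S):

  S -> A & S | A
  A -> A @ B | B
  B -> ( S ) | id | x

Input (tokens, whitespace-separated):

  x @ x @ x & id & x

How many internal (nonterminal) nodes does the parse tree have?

13

[S [A [A [A [B x]] @ [B x]] @ [B x]] & [S [A [B id]] & [S [A [B x]]]]]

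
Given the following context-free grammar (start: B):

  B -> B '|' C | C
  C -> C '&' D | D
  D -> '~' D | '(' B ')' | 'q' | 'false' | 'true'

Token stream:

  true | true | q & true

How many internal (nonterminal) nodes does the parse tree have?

11

[B [B [B [C [D true]]] | [C [D true]]] | [C [C [D q]] & [D true]]]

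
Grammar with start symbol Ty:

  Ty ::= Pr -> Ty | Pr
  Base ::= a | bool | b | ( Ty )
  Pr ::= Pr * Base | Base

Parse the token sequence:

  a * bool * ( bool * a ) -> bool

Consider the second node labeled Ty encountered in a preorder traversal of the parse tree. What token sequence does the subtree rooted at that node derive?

[Ty [Pr [Pr [Pr [Base a]] * [Base bool]] * [Base ( [Ty [Pr [Pr [Base bool]] * [Base a]]] )]] -> [Ty [Pr [Base bool]]]]

bool * a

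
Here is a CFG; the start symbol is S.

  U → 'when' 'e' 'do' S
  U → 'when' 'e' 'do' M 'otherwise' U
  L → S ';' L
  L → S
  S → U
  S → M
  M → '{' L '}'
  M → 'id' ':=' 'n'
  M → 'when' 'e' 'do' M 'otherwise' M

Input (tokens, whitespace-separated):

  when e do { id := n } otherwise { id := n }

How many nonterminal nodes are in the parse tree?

[S [M when e do [M { [L [S [M id := n]]] }] otherwise [M { [L [S [M id := n]]] }]]]

10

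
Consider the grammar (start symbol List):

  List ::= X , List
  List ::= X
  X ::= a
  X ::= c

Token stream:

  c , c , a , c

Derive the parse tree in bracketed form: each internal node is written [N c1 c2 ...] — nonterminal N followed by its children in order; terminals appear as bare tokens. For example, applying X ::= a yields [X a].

[List [X c] , [List [X c] , [List [X a] , [List [X c]]]]]

List
X , List
c , List
c , X , List
c , c , List
c , c , X , List
c , c , a , List
c , c , a , X
c , c , a , c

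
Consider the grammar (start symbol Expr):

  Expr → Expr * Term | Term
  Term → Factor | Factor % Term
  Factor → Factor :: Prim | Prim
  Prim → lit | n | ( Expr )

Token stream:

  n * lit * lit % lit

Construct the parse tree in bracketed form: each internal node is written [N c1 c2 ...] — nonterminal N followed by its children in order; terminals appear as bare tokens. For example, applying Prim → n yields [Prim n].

[Expr [Expr [Expr [Term [Factor [Prim n]]]] * [Term [Factor [Prim lit]]]] * [Term [Factor [Prim lit]] % [Term [Factor [Prim lit]]]]]

Expr
Expr * Term
Expr * Term * Term
Term * Term * Term
Factor * Term * Term
Prim * Term * Term
n * Term * Term
n * Factor * Term
n * Prim * Term
n * lit * Term
n * lit * Factor % Term
n * lit * Prim % Term
n * lit * lit % Term
n * lit * lit % Factor
n * lit * lit % Prim
n * lit * lit % lit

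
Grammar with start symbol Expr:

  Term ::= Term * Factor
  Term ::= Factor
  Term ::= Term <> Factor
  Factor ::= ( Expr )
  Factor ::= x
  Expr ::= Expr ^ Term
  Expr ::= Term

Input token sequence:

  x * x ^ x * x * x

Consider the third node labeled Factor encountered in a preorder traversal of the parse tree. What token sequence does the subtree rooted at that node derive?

[Expr [Expr [Term [Term [Factor x]] * [Factor x]]] ^ [Term [Term [Term [Factor x]] * [Factor x]] * [Factor x]]]

x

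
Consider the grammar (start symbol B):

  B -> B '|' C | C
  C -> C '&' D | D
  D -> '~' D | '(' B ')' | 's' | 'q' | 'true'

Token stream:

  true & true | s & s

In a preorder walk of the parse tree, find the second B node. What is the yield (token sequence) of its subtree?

true & true

[B [B [C [C [D true]] & [D true]]] | [C [C [D s]] & [D s]]]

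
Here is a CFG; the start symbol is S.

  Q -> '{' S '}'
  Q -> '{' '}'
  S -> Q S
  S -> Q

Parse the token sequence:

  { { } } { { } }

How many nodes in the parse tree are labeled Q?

4

[S [Q { [S [Q { }]] }] [S [Q { [S [Q { }]] }]]]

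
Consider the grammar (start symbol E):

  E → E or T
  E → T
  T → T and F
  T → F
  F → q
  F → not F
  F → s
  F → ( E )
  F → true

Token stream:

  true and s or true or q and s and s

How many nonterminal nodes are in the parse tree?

[E [E [E [T [T [F true]] and [F s]]] or [T [F true]]] or [T [T [T [F q]] and [F s]] and [F s]]]

15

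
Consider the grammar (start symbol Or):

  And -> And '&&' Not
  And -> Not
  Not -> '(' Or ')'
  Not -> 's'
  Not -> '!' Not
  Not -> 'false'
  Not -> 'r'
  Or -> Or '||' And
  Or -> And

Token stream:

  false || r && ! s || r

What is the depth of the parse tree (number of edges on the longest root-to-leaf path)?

5

[Or [Or [Or [And [Not false]]] || [And [And [Not r]] && [Not ! [Not s]]]] || [And [Not r]]]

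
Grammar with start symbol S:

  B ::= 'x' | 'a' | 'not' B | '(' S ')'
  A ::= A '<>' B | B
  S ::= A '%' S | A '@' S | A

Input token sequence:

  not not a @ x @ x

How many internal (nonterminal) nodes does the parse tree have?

[S [A [B not [B not [B a]]]] @ [S [A [B x]] @ [S [A [B x]]]]]

11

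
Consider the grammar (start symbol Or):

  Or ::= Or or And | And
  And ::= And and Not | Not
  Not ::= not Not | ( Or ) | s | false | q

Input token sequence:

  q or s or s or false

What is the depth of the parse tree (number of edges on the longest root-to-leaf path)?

[Or [Or [Or [Or [And [Not q]]] or [And [Not s]]] or [And [Not s]]] or [And [Not false]]]

6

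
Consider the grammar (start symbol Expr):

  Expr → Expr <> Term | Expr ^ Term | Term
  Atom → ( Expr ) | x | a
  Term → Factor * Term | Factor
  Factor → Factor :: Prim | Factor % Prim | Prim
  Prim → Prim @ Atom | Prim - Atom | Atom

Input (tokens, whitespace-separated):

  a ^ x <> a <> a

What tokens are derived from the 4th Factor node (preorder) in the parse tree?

a

[Expr [Expr [Expr [Expr [Term [Factor [Prim [Atom a]]]]] ^ [Term [Factor [Prim [Atom x]]]]] <> [Term [Factor [Prim [Atom a]]]]] <> [Term [Factor [Prim [Atom a]]]]]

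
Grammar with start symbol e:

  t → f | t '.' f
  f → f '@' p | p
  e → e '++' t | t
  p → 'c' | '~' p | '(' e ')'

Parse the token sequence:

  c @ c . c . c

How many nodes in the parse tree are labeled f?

4

[e [t [t [t [f [f [p c]] @ [p c]]] . [f [p c]]] . [f [p c]]]]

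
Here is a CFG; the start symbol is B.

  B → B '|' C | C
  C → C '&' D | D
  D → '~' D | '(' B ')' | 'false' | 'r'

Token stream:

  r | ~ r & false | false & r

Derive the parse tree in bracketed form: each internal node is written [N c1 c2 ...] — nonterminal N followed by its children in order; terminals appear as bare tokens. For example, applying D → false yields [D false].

[B [B [B [C [D r]]] | [C [C [D ~ [D r]]] & [D false]]] | [C [C [D false]] & [D r]]]

B
B | C
B | C | C
C | C | C
D | C | C
r | C | C
r | C & D | C
r | D & D | C
r | ~ D & D | C
r | ~ r & D | C
r | ~ r & false | C
r | ~ r & false | C & D
r | ~ r & false | D & D
r | ~ r & false | false & D
r | ~ r & false | false & r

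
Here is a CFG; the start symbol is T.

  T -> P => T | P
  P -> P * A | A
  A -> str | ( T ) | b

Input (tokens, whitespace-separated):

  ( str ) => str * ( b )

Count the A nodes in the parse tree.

[T [P [A ( [T [P [A str]]] )]] => [T [P [P [A str]] * [A ( [T [P [A b]]] )]]]]

5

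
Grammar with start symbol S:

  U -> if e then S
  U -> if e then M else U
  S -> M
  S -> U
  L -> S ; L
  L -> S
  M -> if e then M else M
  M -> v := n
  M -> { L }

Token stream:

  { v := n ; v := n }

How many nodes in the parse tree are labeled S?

[S [M { [L [S [M v := n]] ; [L [S [M v := n]]]] }]]

3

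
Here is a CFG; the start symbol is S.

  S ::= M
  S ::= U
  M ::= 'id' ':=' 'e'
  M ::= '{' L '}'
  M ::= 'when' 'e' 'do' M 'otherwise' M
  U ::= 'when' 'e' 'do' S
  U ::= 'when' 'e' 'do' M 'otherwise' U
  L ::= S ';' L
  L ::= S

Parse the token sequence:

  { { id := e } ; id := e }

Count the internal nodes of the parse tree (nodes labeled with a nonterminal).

[S [M { [L [S [M { [L [S [M id := e]]] }]] ; [L [S [M id := e]]]] }]]

11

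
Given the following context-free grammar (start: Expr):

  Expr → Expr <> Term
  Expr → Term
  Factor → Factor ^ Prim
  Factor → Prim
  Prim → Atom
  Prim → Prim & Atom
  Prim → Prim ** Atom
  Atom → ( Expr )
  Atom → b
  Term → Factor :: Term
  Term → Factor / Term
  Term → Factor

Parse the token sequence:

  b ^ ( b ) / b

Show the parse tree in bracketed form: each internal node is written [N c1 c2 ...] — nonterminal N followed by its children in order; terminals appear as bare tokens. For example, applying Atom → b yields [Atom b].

[Expr [Term [Factor [Factor [Prim [Atom b]]] ^ [Prim [Atom ( [Expr [Term [Factor [Prim [Atom b]]]]] )]]] / [Term [Factor [Prim [Atom b]]]]]]

Expr
Term
Factor / Term
Factor ^ Prim / Term
Prim ^ Prim / Term
Atom ^ Prim / Term
b ^ Prim / Term
b ^ Atom / Term
b ^ ( Expr ) / Term
b ^ ( Term ) / Term
b ^ ( Factor ) / Term
b ^ ( Prim ) / Term
b ^ ( Atom ) / Term
b ^ ( b ) / Term
b ^ ( b ) / Factor
b ^ ( b ) / Prim
b ^ ( b ) / Atom
b ^ ( b ) / b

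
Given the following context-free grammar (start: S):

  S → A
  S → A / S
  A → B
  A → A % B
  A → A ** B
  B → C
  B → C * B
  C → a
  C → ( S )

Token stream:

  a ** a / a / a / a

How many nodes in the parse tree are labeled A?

[S [A [A [B [C a]]] ** [B [C a]]] / [S [A [B [C a]]] / [S [A [B [C a]]] / [S [A [B [C a]]]]]]]

5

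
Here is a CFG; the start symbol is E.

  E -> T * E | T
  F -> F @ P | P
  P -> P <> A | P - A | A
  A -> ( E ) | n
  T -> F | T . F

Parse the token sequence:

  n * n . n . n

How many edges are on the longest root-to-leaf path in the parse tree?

[E [T [F [P [A n]]]] * [E [T [T [T [F [P [A n]]]] . [F [P [A n]]]] . [F [P [A n]]]]]]

8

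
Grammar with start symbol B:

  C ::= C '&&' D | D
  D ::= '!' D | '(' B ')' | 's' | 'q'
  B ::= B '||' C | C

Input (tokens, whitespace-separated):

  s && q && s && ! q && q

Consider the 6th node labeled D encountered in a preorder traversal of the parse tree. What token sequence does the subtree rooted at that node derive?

q

[B [C [C [C [C [C [D s]] && [D q]] && [D s]] && [D ! [D q]]] && [D q]]]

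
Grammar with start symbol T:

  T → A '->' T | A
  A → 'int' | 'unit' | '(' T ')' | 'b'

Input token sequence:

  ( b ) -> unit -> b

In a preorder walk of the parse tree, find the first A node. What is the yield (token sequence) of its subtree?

( b )

[T [A ( [T [A b]] )] -> [T [A unit] -> [T [A b]]]]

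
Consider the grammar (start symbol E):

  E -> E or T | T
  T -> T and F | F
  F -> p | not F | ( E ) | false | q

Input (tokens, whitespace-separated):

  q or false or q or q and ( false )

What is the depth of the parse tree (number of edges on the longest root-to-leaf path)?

6

[E [E [E [E [T [F q]]] or [T [F false]]] or [T [F q]]] or [T [T [F q]] and [F ( [E [T [F false]]] )]]]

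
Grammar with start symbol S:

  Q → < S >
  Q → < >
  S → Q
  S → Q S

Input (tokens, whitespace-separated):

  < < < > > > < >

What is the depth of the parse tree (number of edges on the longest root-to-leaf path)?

6

[S [Q < [S [Q < [S [Q < >]] >]] >] [S [Q < >]]]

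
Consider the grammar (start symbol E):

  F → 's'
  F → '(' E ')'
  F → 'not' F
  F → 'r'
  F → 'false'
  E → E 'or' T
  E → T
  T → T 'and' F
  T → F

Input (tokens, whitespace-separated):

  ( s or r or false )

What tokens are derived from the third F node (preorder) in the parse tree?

[E [T [F ( [E [E [E [T [F s]]] or [T [F r]]] or [T [F false]]] )]]]

r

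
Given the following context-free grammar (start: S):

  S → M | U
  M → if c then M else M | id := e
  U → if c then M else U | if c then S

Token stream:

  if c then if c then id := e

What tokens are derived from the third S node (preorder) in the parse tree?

[S [U if c then [S [U if c then [S [M id := e]]]]]]

id := e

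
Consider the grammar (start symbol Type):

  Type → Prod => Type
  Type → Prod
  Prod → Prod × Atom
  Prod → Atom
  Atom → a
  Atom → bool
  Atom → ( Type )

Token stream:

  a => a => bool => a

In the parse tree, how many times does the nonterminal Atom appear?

4

[Type [Prod [Atom a]] => [Type [Prod [Atom a]] => [Type [Prod [Atom bool]] => [Type [Prod [Atom a]]]]]]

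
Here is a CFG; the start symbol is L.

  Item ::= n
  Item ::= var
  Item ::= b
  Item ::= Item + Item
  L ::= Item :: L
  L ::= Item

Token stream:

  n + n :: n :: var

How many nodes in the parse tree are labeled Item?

5

[L [Item [Item n] + [Item n]] :: [L [Item n] :: [L [Item var]]]]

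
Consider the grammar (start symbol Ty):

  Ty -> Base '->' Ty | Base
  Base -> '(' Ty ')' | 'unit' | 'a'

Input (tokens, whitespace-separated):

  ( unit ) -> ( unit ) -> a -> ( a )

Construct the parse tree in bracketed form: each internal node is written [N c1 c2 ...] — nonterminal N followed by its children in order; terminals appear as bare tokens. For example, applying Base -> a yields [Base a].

[Ty [Base ( [Ty [Base unit]] )] -> [Ty [Base ( [Ty [Base unit]] )] -> [Ty [Base a] -> [Ty [Base ( [Ty [Base a]] )]]]]]

Ty
Base -> Ty
( Ty ) -> Ty
( Base ) -> Ty
( unit ) -> Ty
( unit ) -> Base -> Ty
( unit ) -> ( Ty ) -> Ty
( unit ) -> ( Base ) -> Ty
( unit ) -> ( unit ) -> Ty
( unit ) -> ( unit ) -> Base -> Ty
( unit ) -> ( unit ) -> a -> Ty
( unit ) -> ( unit ) -> a -> Base
( unit ) -> ( unit ) -> a -> ( Ty )
( unit ) -> ( unit ) -> a -> ( Base )
( unit ) -> ( unit ) -> a -> ( a )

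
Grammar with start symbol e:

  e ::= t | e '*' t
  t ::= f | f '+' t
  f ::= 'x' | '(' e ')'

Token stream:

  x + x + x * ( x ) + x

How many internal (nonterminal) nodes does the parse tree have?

[e [e [t [f x] + [t [f x] + [t [f x]]]]] * [t [f ( [e [t [f x]]] )] + [t [f x]]]]

15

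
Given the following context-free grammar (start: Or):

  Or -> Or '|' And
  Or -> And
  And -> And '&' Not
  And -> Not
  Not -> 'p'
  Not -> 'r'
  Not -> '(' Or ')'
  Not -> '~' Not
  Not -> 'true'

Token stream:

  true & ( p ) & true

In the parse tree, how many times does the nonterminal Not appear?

[Or [And [And [And [Not true]] & [Not ( [Or [And [Not p]]] )]] & [Not true]]]

4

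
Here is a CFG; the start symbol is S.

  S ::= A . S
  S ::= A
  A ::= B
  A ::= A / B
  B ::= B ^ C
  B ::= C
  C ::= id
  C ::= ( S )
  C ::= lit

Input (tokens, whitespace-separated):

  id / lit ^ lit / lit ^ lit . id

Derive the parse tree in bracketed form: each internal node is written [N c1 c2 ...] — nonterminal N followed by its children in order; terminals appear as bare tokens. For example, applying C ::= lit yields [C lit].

[S [A [A [A [B [C id]]] / [B [B [C lit]] ^ [C lit]]] / [B [B [C lit]] ^ [C lit]]] . [S [A [B [C id]]]]]

S
A . S
A / B . S
A / B / B . S
B / B / B . S
C / B / B . S
id / B / B . S
id / B ^ C / B . S
id / C ^ C / B . S
id / lit ^ C / B . S
id / lit ^ lit / B . S
id / lit ^ lit / B ^ C . S
id / lit ^ lit / C ^ C . S
id / lit ^ lit / lit ^ C . S
id / lit ^ lit / lit ^ lit . S
id / lit ^ lit / lit ^ lit . A
id / lit ^ lit / lit ^ lit . B
id / lit ^ lit / lit ^ lit . C
id / lit ^ lit / lit ^ lit . id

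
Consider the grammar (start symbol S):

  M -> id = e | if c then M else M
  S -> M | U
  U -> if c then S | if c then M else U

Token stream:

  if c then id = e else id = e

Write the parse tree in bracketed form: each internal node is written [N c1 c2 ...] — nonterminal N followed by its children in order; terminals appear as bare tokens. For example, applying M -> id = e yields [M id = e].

[S [M if c then [M id = e] else [M id = e]]]

S
M
if c then M else M
if c then id = e else M
if c then id = e else id = e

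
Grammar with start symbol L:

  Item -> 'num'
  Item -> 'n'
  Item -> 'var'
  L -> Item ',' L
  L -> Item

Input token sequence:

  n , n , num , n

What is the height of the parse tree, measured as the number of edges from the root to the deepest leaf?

[L [Item n] , [L [Item n] , [L [Item num] , [L [Item n]]]]]

5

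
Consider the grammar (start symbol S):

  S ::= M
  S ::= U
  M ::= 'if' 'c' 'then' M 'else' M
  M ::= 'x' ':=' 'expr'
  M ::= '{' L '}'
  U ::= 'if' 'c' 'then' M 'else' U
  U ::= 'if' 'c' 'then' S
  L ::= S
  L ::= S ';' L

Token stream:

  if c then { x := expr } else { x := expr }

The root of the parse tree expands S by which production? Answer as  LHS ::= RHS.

[S [M if c then [M { [L [S [M x := expr]]] }] else [M { [L [S [M x := expr]]] }]]]

S ::= M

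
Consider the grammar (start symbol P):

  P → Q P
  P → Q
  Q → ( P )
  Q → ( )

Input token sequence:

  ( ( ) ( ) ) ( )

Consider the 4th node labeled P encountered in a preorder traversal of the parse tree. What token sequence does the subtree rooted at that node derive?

( )

[P [Q ( [P [Q ( )] [P [Q ( )]]] )] [P [Q ( )]]]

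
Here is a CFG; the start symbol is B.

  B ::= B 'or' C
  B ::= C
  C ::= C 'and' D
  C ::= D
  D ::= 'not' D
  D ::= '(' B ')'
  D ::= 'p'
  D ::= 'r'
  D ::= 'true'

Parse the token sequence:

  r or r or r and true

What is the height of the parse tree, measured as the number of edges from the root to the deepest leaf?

[B [B [B [C [D r]]] or [C [D r]]] or [C [C [D r]] and [D true]]]

5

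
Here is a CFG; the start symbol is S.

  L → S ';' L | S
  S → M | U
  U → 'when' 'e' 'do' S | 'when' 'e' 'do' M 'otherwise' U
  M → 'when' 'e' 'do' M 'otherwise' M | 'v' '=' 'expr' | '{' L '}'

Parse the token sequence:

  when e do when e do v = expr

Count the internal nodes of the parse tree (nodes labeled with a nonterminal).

[S [U when e do [S [U when e do [S [M v = expr]]]]]]

6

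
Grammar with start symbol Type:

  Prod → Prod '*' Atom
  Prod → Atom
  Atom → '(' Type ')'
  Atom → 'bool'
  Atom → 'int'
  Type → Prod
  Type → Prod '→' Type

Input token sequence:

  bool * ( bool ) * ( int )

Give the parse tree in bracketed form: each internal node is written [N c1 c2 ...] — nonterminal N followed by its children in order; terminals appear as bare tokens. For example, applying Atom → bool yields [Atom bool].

[Type [Prod [Prod [Prod [Atom bool]] * [Atom ( [Type [Prod [Atom bool]]] )]] * [Atom ( [Type [Prod [Atom int]]] )]]]

Type
Prod
Prod * Atom
Prod * Atom * Atom
Atom * Atom * Atom
bool * Atom * Atom
bool * ( Type ) * Atom
bool * ( Prod ) * Atom
bool * ( Atom ) * Atom
bool * ( bool ) * Atom
bool * ( bool ) * ( Type )
bool * ( bool ) * ( Prod )
bool * ( bool ) * ( Atom )
bool * ( bool ) * ( int )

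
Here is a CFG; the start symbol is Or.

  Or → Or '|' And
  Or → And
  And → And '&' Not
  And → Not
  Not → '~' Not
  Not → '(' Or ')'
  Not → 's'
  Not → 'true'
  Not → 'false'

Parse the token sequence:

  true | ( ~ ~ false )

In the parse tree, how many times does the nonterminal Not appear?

5

[Or [Or [And [Not true]]] | [And [Not ( [Or [And [Not ~ [Not ~ [Not false]]]]] )]]]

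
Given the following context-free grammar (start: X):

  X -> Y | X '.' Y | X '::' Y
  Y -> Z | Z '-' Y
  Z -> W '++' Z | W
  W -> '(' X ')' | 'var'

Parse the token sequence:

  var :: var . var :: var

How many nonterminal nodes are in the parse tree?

16

[X [X [X [X [Y [Z [W var]]]] :: [Y [Z [W var]]]] . [Y [Z [W var]]]] :: [Y [Z [W var]]]]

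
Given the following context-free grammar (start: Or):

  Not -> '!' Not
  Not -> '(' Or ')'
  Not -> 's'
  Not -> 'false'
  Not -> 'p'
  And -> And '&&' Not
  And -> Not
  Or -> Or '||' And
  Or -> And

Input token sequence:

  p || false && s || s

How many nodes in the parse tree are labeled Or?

[Or [Or [Or [And [Not p]]] || [And [And [Not false]] && [Not s]]] || [And [Not s]]]

3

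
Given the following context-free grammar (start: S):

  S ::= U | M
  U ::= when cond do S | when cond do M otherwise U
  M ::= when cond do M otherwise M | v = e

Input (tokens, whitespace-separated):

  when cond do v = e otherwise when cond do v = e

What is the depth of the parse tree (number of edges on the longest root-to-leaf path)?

5

[S [U when cond do [M v = e] otherwise [U when cond do [S [M v = e]]]]]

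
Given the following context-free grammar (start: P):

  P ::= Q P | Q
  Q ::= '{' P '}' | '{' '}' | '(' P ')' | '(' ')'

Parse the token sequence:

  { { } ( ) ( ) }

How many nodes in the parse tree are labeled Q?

4

[P [Q { [P [Q { }] [P [Q ( )] [P [Q ( )]]]] }]]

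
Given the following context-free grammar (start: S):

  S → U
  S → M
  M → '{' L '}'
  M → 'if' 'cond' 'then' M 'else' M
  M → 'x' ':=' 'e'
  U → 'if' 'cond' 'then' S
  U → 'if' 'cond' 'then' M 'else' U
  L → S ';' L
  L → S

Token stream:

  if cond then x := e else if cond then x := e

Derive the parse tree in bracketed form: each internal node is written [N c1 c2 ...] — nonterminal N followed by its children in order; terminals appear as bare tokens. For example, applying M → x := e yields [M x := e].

[S [U if cond then [M x := e] else [U if cond then [S [M x := e]]]]]

S
U
if cond then M else U
if cond then x := e else U
if cond then x := e else if cond then S
if cond then x := e else if cond then M
if cond then x := e else if cond then x := e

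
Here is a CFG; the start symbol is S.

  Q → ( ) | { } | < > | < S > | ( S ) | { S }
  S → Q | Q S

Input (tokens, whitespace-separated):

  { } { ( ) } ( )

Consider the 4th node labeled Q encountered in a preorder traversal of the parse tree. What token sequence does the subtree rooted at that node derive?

( )

[S [Q { }] [S [Q { [S [Q ( )]] }] [S [Q ( )]]]]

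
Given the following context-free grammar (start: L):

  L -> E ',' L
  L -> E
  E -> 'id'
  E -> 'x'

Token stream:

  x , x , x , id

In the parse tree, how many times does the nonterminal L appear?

[L [E x] , [L [E x] , [L [E x] , [L [E id]]]]]

4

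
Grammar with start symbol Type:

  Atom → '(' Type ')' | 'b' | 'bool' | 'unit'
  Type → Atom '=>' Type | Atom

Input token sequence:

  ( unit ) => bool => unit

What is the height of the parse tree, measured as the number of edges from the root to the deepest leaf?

4

[Type [Atom ( [Type [Atom unit]] )] => [Type [Atom bool] => [Type [Atom unit]]]]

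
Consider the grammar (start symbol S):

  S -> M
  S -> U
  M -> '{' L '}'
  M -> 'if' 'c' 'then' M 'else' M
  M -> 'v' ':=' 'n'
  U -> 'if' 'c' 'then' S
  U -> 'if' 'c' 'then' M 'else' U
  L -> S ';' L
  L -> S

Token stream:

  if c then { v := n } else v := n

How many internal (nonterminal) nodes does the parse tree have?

7

[S [M if c then [M { [L [S [M v := n]]] }] else [M v := n]]]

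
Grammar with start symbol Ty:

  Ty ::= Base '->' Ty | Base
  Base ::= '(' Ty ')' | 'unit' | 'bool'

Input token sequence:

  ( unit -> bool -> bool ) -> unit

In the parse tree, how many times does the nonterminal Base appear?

5

[Ty [Base ( [Ty [Base unit] -> [Ty [Base bool] -> [Ty [Base bool]]]] )] -> [Ty [Base unit]]]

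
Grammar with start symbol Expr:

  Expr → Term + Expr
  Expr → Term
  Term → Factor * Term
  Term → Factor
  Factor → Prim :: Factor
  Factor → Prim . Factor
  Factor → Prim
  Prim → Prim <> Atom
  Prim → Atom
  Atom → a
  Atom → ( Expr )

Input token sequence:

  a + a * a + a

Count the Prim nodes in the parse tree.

[Expr [Term [Factor [Prim [Atom a]]]] + [Expr [Term [Factor [Prim [Atom a]]] * [Term [Factor [Prim [Atom a]]]]] + [Expr [Term [Factor [Prim [Atom a]]]]]]]

4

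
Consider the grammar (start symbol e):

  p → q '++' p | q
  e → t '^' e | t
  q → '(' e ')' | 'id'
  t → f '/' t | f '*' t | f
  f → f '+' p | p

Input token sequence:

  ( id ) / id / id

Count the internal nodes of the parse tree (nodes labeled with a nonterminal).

[e [t [f [p [q ( [e [t [f [p [q id]]]]] )]]] / [t [f [p [q id]]] / [t [f [p [q id]]]]]]]

18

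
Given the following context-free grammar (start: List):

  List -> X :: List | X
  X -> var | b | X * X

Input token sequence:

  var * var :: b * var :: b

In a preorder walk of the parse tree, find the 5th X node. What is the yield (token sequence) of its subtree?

b

[List [X [X var] * [X var]] :: [List [X [X b] * [X var]] :: [List [X b]]]]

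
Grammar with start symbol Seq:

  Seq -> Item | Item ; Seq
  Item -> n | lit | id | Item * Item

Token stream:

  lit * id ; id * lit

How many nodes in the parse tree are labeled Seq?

[Seq [Item [Item lit] * [Item id]] ; [Seq [Item [Item id] * [Item lit]]]]

2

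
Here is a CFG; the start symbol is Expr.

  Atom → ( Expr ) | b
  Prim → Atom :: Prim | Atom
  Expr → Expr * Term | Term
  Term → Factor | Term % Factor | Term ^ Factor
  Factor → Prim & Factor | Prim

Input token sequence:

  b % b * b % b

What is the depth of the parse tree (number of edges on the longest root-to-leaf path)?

[Expr [Expr [Term [Term [Factor [Prim [Atom b]]]] % [Factor [Prim [Atom b]]]]] * [Term [Term [Factor [Prim [Atom b]]]] % [Factor [Prim [Atom b]]]]]

7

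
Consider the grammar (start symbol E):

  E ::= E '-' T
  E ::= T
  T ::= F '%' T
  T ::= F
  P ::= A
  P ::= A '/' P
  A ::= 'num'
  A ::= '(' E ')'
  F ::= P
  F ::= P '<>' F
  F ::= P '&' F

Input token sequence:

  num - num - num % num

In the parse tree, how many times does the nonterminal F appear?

[E [E [E [T [F [P [A num]]]]] - [T [F [P [A num]]]]] - [T [F [P [A num]]] % [T [F [P [A num]]]]]]

4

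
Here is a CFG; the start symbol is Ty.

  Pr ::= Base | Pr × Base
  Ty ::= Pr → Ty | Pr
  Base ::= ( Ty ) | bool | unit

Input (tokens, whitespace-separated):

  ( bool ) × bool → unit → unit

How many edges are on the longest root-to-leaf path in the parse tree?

[Ty [Pr [Pr [Base ( [Ty [Pr [Base bool]]] )]] × [Base bool]] → [Ty [Pr [Base unit]] → [Ty [Pr [Base unit]]]]]

7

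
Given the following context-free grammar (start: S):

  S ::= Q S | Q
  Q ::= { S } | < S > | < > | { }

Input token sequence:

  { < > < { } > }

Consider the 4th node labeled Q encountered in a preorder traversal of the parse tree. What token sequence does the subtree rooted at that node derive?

[S [Q { [S [Q < >] [S [Q < [S [Q { }]] >]]] }]]

{ }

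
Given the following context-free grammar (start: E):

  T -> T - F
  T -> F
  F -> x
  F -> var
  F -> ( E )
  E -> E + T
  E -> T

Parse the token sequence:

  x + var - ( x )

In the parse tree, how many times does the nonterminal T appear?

4

[E [E [T [F x]]] + [T [T [F var]] - [F ( [E [T [F x]]] )]]]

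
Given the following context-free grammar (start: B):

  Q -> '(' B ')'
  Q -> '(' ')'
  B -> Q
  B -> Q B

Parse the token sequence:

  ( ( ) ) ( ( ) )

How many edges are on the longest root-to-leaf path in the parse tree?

[B [Q ( [B [Q ( )]] )] [B [Q ( [B [Q ( )]] )]]]

5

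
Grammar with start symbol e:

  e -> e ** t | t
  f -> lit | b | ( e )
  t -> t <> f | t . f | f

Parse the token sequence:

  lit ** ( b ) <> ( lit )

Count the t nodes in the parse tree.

5

[e [e [t [f lit]]] ** [t [t [f ( [e [t [f b]]] )]] <> [f ( [e [t [f lit]]] )]]]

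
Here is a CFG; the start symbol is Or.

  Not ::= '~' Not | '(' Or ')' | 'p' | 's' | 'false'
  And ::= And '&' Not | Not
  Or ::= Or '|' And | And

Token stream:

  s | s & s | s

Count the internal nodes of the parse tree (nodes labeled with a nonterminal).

11

[Or [Or [Or [And [Not s]]] | [And [And [Not s]] & [Not s]]] | [And [Not s]]]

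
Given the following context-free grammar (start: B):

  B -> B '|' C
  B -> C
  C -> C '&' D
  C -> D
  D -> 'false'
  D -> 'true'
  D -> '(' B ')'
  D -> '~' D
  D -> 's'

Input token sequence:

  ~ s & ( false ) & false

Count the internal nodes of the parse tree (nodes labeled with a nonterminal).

[B [C [C [C [D ~ [D s]]] & [D ( [B [C [D false]]] )]] & [D false]]]

11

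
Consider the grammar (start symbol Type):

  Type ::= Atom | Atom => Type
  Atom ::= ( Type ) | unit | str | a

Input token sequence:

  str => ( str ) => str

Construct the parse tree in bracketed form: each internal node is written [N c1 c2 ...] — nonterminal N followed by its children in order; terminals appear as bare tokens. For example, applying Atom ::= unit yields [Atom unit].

Type
Atom => Type
str => Type
str => Atom => Type
str => ( Type ) => Type
str => ( Atom ) => Type
str => ( str ) => Type
str => ( str ) => Atom
str => ( str ) => str

[Type [Atom str] => [Type [Atom ( [Type [Atom str]] )] => [Type [Atom str]]]]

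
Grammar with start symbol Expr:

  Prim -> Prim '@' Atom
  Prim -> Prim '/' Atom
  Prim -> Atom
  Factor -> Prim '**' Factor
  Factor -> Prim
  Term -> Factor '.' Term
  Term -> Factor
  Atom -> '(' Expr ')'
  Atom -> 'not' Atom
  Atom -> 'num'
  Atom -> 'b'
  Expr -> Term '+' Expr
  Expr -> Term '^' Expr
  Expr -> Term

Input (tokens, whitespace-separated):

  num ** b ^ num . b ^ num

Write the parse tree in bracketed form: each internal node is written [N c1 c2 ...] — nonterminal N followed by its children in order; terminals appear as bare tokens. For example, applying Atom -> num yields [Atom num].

Expr
Term ^ Expr
Factor ^ Expr
Prim ** Factor ^ Expr
Atom ** Factor ^ Expr
num ** Factor ^ Expr
num ** Prim ^ Expr
num ** Atom ^ Expr
num ** b ^ Expr
num ** b ^ Term ^ Expr
num ** b ^ Factor . Term ^ Expr
num ** b ^ Prim . Term ^ Expr
num ** b ^ Atom . Term ^ Expr
num ** b ^ num . Term ^ Expr
num ** b ^ num . Factor ^ Expr
num ** b ^ num . Prim ^ Expr
num ** b ^ num . Atom ^ Expr
num ** b ^ num . b ^ Expr
num ** b ^ num . b ^ Term
num ** b ^ num . b ^ Factor
num ** b ^ num . b ^ Prim
num ** b ^ num . b ^ Atom
num ** b ^ num . b ^ num

[Expr [Term [Factor [Prim [Atom num]] ** [Factor [Prim [Atom b]]]]] ^ [Expr [Term [Factor [Prim [Atom num]]] . [Term [Factor [Prim [Atom b]]]]] ^ [Expr [Term [Factor [Prim [Atom num]]]]]]]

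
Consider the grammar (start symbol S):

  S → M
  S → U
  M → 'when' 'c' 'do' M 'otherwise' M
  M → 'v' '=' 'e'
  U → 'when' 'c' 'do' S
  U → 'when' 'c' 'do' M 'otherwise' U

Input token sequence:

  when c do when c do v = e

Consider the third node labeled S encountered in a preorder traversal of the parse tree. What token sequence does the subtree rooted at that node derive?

v = e

[S [U when c do [S [U when c do [S [M v = e]]]]]]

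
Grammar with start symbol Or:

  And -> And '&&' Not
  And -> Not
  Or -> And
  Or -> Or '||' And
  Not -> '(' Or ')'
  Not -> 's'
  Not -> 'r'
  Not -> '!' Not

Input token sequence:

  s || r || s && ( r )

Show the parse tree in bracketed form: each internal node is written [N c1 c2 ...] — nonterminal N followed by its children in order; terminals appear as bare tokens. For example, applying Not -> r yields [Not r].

Or
Or || And
Or || And || And
And || And || And
Not || And || And
s || And || And
s || Not || And
s || r || And
s || r || And && Not
s || r || Not && Not
s || r || s && Not
s || r || s && ( Or )
s || r || s && ( And )
s || r || s && ( Not )
s || r || s && ( r )

[Or [Or [Or [And [Not s]]] || [And [Not r]]] || [And [And [Not s]] && [Not ( [Or [And [Not r]]] )]]]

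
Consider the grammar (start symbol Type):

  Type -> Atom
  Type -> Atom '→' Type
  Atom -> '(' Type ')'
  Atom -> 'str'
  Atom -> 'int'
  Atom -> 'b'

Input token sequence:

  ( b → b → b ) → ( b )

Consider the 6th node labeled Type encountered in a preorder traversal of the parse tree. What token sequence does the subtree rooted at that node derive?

b

[Type [Atom ( [Type [Atom b] → [Type [Atom b] → [Type [Atom b]]]] )] → [Type [Atom ( [Type [Atom b]] )]]]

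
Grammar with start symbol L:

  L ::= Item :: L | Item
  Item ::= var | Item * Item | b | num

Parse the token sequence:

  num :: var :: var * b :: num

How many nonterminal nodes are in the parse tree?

10

[L [Item num] :: [L [Item var] :: [L [Item [Item var] * [Item b]] :: [L [Item num]]]]]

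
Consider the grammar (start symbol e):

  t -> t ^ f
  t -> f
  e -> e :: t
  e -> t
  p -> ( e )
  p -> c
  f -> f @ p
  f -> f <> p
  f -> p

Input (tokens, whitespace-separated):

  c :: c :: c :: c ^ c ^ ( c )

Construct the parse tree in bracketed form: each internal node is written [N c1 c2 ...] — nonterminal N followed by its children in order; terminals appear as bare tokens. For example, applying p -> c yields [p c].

[e [e [e [e [t [f [p c]]]] :: [t [f [p c]]]] :: [t [f [p c]]]] :: [t [t [t [f [p c]]] ^ [f [p c]]] ^ [f [p ( [e [t [f [p c]]]] )]]]]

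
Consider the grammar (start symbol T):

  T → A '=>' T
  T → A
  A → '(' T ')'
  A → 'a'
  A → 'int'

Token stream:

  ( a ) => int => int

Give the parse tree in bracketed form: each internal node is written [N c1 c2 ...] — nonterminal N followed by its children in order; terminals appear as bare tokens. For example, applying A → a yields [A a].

[T [A ( [T [A a]] )] => [T [A int] => [T [A int]]]]

T
A => T
( T ) => T
( A ) => T
( a ) => T
( a ) => A => T
( a ) => int => T
( a ) => int => A
( a ) => int => int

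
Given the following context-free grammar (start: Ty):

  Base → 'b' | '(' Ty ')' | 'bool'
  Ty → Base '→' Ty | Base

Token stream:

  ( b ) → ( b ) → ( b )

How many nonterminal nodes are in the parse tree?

[Ty [Base ( [Ty [Base b]] )] → [Ty [Base ( [Ty [Base b]] )] → [Ty [Base ( [Ty [Base b]] )]]]]

12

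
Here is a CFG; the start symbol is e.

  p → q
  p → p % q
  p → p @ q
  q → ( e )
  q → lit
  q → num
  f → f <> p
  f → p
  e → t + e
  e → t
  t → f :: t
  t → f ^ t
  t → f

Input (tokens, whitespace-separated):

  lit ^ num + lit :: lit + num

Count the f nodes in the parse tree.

5

[e [t [f [p [q lit]]] ^ [t [f [p [q num]]]]] + [e [t [f [p [q lit]]] :: [t [f [p [q lit]]]]] + [e [t [f [p [q num]]]]]]]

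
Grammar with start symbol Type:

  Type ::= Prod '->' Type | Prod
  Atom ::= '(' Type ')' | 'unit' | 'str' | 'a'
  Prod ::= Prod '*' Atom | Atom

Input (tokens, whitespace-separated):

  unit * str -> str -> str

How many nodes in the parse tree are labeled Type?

[Type [Prod [Prod [Atom unit]] * [Atom str]] -> [Type [Prod [Atom str]] -> [Type [Prod [Atom str]]]]]

3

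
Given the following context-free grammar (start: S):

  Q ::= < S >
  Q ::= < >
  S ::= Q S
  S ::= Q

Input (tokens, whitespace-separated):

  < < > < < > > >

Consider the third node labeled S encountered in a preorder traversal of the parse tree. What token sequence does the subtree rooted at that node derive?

[S [Q < [S [Q < >] [S [Q < [S [Q < >]] >]]] >]]

< < > >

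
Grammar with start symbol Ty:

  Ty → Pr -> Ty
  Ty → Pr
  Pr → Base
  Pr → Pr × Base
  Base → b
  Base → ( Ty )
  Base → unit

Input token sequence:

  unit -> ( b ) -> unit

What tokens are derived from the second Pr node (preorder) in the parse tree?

[Ty [Pr [Base unit]] -> [Ty [Pr [Base ( [Ty [Pr [Base b]]] )]] -> [Ty [Pr [Base unit]]]]]

( b )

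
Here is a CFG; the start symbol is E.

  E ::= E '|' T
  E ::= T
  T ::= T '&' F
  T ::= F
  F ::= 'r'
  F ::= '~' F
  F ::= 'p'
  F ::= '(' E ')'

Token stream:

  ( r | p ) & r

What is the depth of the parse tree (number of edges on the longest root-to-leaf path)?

[E [T [T [F ( [E [E [T [F r]]] | [T [F p]]] )]] & [F r]]]

8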